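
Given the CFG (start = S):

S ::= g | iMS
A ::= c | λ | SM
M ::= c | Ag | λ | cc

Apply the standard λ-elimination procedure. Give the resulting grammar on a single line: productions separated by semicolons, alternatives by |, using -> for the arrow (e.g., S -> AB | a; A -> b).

S -> g | iS | iMS; A -> S | c | SM; M -> c | g | Ag | cc

Nullable set: {A, M}.
S -> iMS: M nullable, giving iMS | iS.
Drop A -> λ.
A -> SM: M nullable, giving S | SM.
Drop M -> λ.
M -> Ag: A nullable, giving Ag | g.
Unchanged (no nullable symbols): S -> g; A -> c; M -> c; M -> cc.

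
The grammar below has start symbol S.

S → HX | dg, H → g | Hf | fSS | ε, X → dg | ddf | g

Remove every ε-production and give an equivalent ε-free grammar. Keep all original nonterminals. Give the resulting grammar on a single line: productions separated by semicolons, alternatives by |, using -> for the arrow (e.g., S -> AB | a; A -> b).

Nullable set: {H}.
S -> HX: H nullable, giving HX | X.
Drop H -> ε.
H -> Hf: H nullable, giving Hf | f.
Unchanged (no nullable symbols): S -> dg; H -> fSS; H -> g; X -> ddf; X -> dg; X -> g.

S -> X | HX | dg; H -> f | g | Hf | fSS; X -> g | dg | ddf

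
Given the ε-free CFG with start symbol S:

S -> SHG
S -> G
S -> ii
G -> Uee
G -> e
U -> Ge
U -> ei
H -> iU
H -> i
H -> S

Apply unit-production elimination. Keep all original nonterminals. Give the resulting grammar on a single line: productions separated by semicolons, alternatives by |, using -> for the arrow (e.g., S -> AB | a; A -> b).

Unit productions: H->S, S->G.
Unit pairs (A ⇒* B via units): (H,G), (H,S), (S,G).
S: inherits non-unit rules of {G, S} → SHG | Uee | e | ii.
G: inherits non-unit rules of {G} → Uee | e.
H: inherits non-unit rules of {G, H, S} → SHG | Uee | e | i | iU | ii.
U: inherits non-unit rules of {U} → Ge | ei.

S -> e | ii | SHG | Uee; G -> e | Uee; H -> e | i | iU | ii | SHG | Uee; U -> Ge | ei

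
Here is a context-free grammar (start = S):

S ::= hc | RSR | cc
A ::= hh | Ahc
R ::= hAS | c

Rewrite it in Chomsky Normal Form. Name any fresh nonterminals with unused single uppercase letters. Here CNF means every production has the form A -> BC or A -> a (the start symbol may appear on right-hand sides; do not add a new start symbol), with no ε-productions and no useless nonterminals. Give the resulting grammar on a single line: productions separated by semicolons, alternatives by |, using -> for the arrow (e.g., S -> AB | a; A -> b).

No ε-productions.
No unit productions to eliminate.
TERM: introduce C -> c, B -> h and substitute in every rule of length ≥2.
BIN: A -> ABC becomes A -> AD, D -> BC; R -> BAS becomes R -> BE, E -> AS; S -> RSR becomes S -> RF, F -> SR.

S -> BC | CC | RF; A -> AD | BB; B -> h; C -> c; D -> BC; E -> AS; F -> SR; R -> c | BE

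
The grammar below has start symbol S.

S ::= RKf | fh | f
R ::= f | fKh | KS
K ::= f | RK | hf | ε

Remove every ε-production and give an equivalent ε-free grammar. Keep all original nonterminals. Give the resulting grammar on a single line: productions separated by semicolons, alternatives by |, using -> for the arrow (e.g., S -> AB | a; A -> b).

S -> f | Rf | fh | RKf; K -> R | f | RK | hf; R -> S | f | KS | fh | fKh

Nullable set: {K}.
S -> RKf: K nullable, giving RKf | Rf.
Drop K -> ε.
K -> RK: K nullable, giving R | RK.
R -> KS: K nullable, giving KS | S.
R -> fKh: K nullable, giving fKh | fh.
Unchanged (no nullable symbols): S -> f; S -> fh; K -> f; K -> hf; R -> f.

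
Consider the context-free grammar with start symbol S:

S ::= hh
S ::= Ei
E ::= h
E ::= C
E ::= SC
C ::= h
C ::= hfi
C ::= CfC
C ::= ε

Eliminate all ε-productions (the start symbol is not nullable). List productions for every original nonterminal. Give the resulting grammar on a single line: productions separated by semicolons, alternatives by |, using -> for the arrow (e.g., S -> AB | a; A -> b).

Nullable set: {C, E}.
S -> Ei: E nullable, giving Ei | i.
Drop C -> ε.
C -> CfC: C, C nullable, giving Cf | CfC | f | fC.
E -> C: C nullable, giving C.
E -> SC: C nullable, giving S | SC.
Unchanged (no nullable symbols): S -> hh; C -> h; C -> hfi; E -> h.

S -> i | Ei | hh; C -> f | h | Cf | fC | CfC | hfi; E -> C | S | h | SC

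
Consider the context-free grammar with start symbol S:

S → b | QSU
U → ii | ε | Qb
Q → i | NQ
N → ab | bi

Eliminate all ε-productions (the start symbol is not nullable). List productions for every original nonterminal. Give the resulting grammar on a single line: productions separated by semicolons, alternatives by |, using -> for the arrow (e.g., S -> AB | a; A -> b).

Nullable set: {U}.
S -> QSU: U nullable, giving QS | QSU.
Drop U -> ε.
Unchanged (no nullable symbols): S -> b; N -> ab; N -> bi; Q -> NQ; Q -> i; U -> Qb; U -> ii.

S -> b | QS | QSU; N -> ab | bi; Q -> i | NQ; U -> Qb | ii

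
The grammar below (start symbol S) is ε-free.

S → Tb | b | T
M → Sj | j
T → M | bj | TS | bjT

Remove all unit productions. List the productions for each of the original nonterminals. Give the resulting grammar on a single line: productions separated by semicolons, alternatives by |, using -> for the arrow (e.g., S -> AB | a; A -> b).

Unit productions: S->T, T->M.
Unit pairs (A ⇒* B via units): (S,M), (S,T), (T,M).
S: inherits non-unit rules of {M, S, T} → Sj | TS | Tb | b | bj | bjT | j.
M: inherits non-unit rules of {M} → Sj | j.
T: inherits non-unit rules of {M, T} → Sj | TS | bj | bjT | j.

S -> b | j | Sj | TS | Tb | bj | bjT; M -> j | Sj; T -> j | Sj | TS | bj | bjT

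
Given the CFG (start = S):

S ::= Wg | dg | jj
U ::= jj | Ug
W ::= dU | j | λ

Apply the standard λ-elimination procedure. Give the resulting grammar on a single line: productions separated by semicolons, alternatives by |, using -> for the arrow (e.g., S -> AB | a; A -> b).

S -> g | Wg | dg | jj; U -> Ug | jj; W -> j | dU

Nullable set: {W}.
S -> Wg: W nullable, giving Wg | g.
Drop W -> λ.
Unchanged (no nullable symbols): S -> dg; S -> jj; U -> Ug; U -> jj; W -> dU; W -> j.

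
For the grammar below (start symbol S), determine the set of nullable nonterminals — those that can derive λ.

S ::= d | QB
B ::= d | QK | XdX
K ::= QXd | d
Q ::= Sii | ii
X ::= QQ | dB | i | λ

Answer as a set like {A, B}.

Directly nullable (have an ε-rule): {X}.
Not nullable: B, K, Q, S — each has a terminal in every rule's right-hand side or depends on a non-nullable symbol.

{X}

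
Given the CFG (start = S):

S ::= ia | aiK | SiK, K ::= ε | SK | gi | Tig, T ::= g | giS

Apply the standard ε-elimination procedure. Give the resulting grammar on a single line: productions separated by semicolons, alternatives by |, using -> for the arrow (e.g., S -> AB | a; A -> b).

Nullable set: {K}.
S -> SiK: K nullable, giving Si | SiK.
S -> aiK: K nullable, giving ai | aiK.
Drop K -> ε.
K -> SK: K nullable, giving S | SK.
Unchanged (no nullable symbols): S -> ia; K -> Tig; K -> gi; T -> g; T -> giS.

S -> Si | ai | ia | SiK | aiK; K -> S | SK | gi | Tig; T -> g | giS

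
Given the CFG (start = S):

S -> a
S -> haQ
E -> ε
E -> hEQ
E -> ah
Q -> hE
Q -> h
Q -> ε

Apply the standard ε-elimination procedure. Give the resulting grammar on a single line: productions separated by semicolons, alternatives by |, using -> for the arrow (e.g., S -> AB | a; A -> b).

Nullable set: {E, Q}.
S -> haQ: Q nullable, giving ha | haQ.
Drop E -> ε.
E -> hEQ: E, Q nullable, giving h | hE | hEQ | hQ.
Drop Q -> ε.
Q -> hE: E nullable, giving h | hE.
Unchanged (no nullable symbols): S -> a; E -> ah; Q -> h.

S -> a | ha | haQ; E -> h | ah | hE | hQ | hEQ; Q -> h | hE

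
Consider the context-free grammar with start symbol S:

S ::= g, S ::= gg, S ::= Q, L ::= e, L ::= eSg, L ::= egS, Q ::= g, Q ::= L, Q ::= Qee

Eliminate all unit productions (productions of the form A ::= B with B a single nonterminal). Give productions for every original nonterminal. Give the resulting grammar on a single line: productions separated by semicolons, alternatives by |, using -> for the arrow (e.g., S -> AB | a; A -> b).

S -> e | g | gg | Qee | eSg | egS; L -> e | eSg | egS; Q -> e | g | Qee | eSg | egS

Unit productions: Q->L, S->Q.
Unit pairs (A ⇒* B via units): (Q,L), (S,L), (S,Q).
S: inherits non-unit rules of {L, Q, S} → Qee | e | eSg | egS | g | gg.
L: inherits non-unit rules of {L} → e | eSg | egS.
Q: inherits non-unit rules of {L, Q} → Qee | e | eSg | egS | g.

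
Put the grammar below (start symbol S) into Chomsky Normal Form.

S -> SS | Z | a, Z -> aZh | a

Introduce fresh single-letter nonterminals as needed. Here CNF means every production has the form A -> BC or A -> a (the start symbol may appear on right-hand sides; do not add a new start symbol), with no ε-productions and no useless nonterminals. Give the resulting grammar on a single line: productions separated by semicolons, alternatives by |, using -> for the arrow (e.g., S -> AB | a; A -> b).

S -> a | AC | SS; A -> a; B -> h; C -> ZB; D -> ZB; Z -> a | AD

No ε-productions.
After unit-elimination: S -> a | SS | aZh; Z -> a | aZh.
TERM: introduce A -> a, B -> h and substitute in every rule of length ≥2.
BIN: S -> AZB becomes S -> AC, C -> ZB; Z -> AZB becomes Z -> AD, D -> ZB.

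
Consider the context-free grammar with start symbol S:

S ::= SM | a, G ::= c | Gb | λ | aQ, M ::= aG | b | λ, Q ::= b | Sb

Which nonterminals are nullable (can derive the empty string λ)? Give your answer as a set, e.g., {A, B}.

Directly nullable (have an ε-rule): {G, M}.
Not nullable: Q, S — each has a terminal in every rule's right-hand side or depends on a non-nullable symbol.

{G, M}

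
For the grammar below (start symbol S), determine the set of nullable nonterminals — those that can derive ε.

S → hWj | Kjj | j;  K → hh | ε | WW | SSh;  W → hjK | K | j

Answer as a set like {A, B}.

{K, W}

Directly nullable (have an ε-rule): {K}.
W is nullable via W -> K (every symbol on the right is already known nullable).
Not nullable: S — each has a terminal in every rule's right-hand side or depends on a non-nullable symbol.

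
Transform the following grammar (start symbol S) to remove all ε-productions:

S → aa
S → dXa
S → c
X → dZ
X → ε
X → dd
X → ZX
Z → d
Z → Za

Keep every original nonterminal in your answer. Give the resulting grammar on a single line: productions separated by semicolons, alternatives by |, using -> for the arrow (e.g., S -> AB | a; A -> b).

S -> c | aa | da | dXa; X -> Z | ZX | dZ | dd; Z -> d | Za

Nullable set: {X}.
S -> dXa: X nullable, giving dXa | da.
Drop X -> ε.
X -> ZX: X nullable, giving Z | ZX.
Unchanged (no nullable symbols): S -> aa; S -> c; X -> dZ; X -> dd; Z -> Za; Z -> d.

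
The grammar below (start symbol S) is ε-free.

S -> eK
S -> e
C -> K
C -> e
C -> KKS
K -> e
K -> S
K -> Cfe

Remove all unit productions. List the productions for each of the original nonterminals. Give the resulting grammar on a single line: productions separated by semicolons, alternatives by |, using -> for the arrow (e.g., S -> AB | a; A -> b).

S -> e | eK; C -> e | eK | Cfe | KKS; K -> e | eK | Cfe

Unit productions: C->K, K->S.
Unit pairs (A ⇒* B via units): (C,K), (C,S), (K,S).
S: inherits non-unit rules of {S} → e | eK.
C: inherits non-unit rules of {C, K, S} → Cfe | KKS | e | eK.
K: inherits non-unit rules of {K, S} → Cfe | e | eK.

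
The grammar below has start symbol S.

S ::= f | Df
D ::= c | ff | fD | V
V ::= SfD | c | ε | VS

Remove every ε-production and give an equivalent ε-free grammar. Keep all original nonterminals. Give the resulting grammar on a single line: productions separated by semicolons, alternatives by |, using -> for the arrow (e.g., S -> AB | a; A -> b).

Nullable set: {D, V}.
S -> Df: D nullable, giving Df | f.
D -> V: V nullable, giving V.
D -> fD: D nullable, giving f | fD.
Drop V -> ε.
V -> SfD: D nullable, giving Sf | SfD.
V -> VS: V nullable, giving S | VS.
Unchanged (no nullable symbols): S -> f; D -> c; D -> ff; V -> c.

S -> f | Df; D -> V | c | f | fD | ff; V -> S | c | Sf | VS | SfD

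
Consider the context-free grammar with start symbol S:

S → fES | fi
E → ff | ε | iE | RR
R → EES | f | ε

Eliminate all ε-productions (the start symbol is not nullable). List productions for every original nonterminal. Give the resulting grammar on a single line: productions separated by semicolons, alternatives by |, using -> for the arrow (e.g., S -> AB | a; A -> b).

Nullable set: {E, R}.
S -> fES: E nullable, giving fES | fS.
Drop E -> ε.
E -> RR: R, R nullable, giving R | RR.
E -> iE: E nullable, giving i | iE.
Drop R -> ε.
R -> EES: E, E nullable, giving EES | ES | S.
Unchanged (no nullable symbols): S -> fi; E -> ff; R -> f.

S -> fS | fi | fES; E -> R | i | RR | ff | iE; R -> S | f | ES | EES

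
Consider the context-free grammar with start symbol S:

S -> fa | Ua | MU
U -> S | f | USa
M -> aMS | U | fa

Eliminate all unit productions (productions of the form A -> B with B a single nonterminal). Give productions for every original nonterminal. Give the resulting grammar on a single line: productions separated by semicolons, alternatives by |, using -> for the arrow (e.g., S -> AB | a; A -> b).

S -> MU | Ua | fa; M -> f | MU | Ua | fa | USa | aMS; U -> f | MU | Ua | fa | USa

Unit productions: M->U, U->S.
Unit pairs (A ⇒* B via units): (M,S), (M,U), (U,S).
S: inherits non-unit rules of {S} → MU | Ua | fa.
M: inherits non-unit rules of {M, S, U} → MU | USa | Ua | aMS | f | fa.
U: inherits non-unit rules of {S, U} → MU | USa | Ua | f | fa.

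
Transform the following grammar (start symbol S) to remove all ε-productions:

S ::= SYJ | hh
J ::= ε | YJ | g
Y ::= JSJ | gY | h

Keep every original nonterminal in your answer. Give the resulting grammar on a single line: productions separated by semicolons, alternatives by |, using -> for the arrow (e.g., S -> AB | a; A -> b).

Nullable set: {J}.
S -> SYJ: J nullable, giving SY | SYJ.
Drop J -> ε.
J -> YJ: J nullable, giving Y | YJ.
Y -> JSJ: J, J nullable, giving JS | JSJ | S | SJ.
Unchanged (no nullable symbols): S -> hh; J -> g; Y -> gY; Y -> h.

S -> SY | hh | SYJ; J -> Y | g | YJ; Y -> S | h | JS | SJ | gY | JSJ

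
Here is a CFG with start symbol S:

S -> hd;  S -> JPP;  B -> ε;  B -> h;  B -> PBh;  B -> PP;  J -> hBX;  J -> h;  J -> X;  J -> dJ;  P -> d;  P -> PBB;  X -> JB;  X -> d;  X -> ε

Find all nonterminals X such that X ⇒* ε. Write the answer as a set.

{B, J, X}

Directly nullable (have an ε-rule): {B, X}.
J is nullable via J -> X (every symbol on the right is already known nullable).
Not nullable: P, S — each has a terminal in every rule's right-hand side or depends on a non-nullable symbol.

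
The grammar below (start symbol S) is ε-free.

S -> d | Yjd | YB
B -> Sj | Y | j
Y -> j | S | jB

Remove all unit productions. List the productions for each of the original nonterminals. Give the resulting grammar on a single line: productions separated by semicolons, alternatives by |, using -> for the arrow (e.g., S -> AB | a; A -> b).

S -> d | YB | Yjd; B -> d | j | Sj | YB | jB | Yjd; Y -> d | j | YB | jB | Yjd

Unit productions: B->Y, Y->S.
Unit pairs (A ⇒* B via units): (B,S), (B,Y), (Y,S).
S: inherits non-unit rules of {S} → YB | Yjd | d.
B: inherits non-unit rules of {B, S, Y} → Sj | YB | Yjd | d | j | jB.
Y: inherits non-unit rules of {S, Y} → YB | Yjd | d | j | jB.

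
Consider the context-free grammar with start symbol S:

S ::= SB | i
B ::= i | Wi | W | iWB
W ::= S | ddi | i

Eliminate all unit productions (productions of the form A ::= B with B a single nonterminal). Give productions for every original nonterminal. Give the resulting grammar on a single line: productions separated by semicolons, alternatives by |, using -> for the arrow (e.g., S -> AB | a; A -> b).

S -> i | SB; B -> i | SB | Wi | ddi | iWB; W -> i | SB | ddi

Unit productions: B->W, W->S.
Unit pairs (A ⇒* B via units): (B,S), (B,W), (W,S).
S: inherits non-unit rules of {S} → SB | i.
B: inherits non-unit rules of {B, S, W} → SB | Wi | ddi | i | iWB.
W: inherits non-unit rules of {S, W} → SB | ddi | i.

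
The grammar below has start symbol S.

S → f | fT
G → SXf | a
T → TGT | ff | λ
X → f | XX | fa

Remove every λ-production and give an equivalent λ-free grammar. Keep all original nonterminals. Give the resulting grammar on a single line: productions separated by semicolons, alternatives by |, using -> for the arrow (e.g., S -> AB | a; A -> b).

Nullable set: {T}.
S -> fT: T nullable, giving f | fT.
Drop T -> λ.
T -> TGT: T, T nullable, giving G | GT | TG | TGT.
Unchanged (no nullable symbols): S -> f; G -> SXf; G -> a; T -> ff; X -> XX; X -> f; X -> fa.

S -> f | fT; G -> a | SXf; T -> G | GT | TG | ff | TGT; X -> f | XX | fa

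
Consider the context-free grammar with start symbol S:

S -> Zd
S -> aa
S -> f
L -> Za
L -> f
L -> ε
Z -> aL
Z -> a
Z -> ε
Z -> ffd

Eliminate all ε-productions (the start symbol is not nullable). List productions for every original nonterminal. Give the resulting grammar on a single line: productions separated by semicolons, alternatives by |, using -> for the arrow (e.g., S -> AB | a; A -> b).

S -> d | f | Zd | aa; L -> a | f | Za; Z -> a | aL | ffd

Nullable set: {L, Z}.
S -> Zd: Z nullable, giving Zd | d.
Drop L -> ε.
L -> Za: Z nullable, giving Za | a.
Drop Z -> ε.
Z -> aL: L nullable, giving a | aL.
Unchanged (no nullable symbols): S -> aa; S -> f; L -> f; Z -> a; Z -> ffd.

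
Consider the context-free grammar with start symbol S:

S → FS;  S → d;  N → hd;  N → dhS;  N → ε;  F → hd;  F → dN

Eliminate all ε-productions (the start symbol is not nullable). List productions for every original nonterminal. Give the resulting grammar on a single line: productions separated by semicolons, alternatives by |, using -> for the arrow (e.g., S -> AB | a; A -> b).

Nullable set: {N}.
F -> dN: N nullable, giving d | dN.
Drop N -> ε.
Unchanged (no nullable symbols): S -> FS; S -> d; F -> hd; N -> dhS; N -> hd.

S -> d | FS; F -> d | dN | hd; N -> hd | dhS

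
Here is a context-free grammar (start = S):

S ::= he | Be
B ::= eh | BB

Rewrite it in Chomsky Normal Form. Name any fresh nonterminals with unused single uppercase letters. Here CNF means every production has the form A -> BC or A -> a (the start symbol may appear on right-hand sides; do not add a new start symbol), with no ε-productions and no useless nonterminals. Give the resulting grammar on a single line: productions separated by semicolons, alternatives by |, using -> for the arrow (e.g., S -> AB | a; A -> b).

S -> BA | CA; A -> e; B -> AC | BB; C -> h

No ε-productions.
No unit productions to eliminate.
TERM: introduce A -> e, C -> h and substitute in every rule of length ≥2.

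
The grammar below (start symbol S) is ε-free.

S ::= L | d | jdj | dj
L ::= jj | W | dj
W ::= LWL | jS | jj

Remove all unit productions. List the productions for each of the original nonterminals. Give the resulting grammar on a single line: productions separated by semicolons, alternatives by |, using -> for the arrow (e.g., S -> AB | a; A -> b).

S -> d | dj | jS | jj | LWL | jdj; L -> dj | jS | jj | LWL; W -> jS | jj | LWL

Unit productions: L->W, S->L.
Unit pairs (A ⇒* B via units): (L,W), (S,L), (S,W).
S: inherits non-unit rules of {L, S, W} → LWL | d | dj | jS | jdj | jj.
L: inherits non-unit rules of {L, W} → LWL | dj | jS | jj.
W: inherits non-unit rules of {W} → LWL | jS | jj.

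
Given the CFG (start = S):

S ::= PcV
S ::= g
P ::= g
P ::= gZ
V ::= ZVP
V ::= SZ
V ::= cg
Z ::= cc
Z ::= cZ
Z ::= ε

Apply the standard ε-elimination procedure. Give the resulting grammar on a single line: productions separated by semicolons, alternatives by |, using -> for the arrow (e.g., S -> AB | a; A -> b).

Nullable set: {Z}.
P -> gZ: Z nullable, giving g | gZ.
V -> SZ: Z nullable, giving S | SZ.
V -> ZVP: Z nullable, giving VP | ZVP.
Drop Z -> ε.
Z -> cZ: Z nullable, giving c | cZ.
Unchanged (no nullable symbols): S -> PcV; S -> g; P -> g; V -> cg; Z -> cc.

S -> g | PcV; P -> g | gZ; V -> S | SZ | VP | cg | ZVP; Z -> c | cZ | cc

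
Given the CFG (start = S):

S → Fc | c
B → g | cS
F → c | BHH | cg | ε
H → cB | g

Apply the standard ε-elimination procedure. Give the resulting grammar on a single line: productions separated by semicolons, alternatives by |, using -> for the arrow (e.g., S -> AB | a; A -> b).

S -> c | Fc; B -> g | cS; F -> c | cg | BHH; H -> g | cB

Nullable set: {F}.
S -> Fc: F nullable, giving Fc | c.
Drop F -> ε.
Unchanged (no nullable symbols): S -> c; B -> cS; B -> g; F -> BHH; F -> c; F -> cg; H -> cB; H -> g.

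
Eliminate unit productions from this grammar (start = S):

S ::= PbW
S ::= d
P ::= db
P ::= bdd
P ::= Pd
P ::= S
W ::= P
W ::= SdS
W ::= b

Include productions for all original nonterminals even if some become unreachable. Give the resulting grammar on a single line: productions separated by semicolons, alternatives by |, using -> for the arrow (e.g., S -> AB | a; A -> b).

Unit productions: P->S, W->P.
Unit pairs (A ⇒* B via units): (P,S), (W,P), (W,S).
S: inherits non-unit rules of {S} → PbW | d.
P: inherits non-unit rules of {P, S} → PbW | Pd | bdd | d | db.
W: inherits non-unit rules of {P, S, W} → PbW | Pd | SdS | b | bdd | d | db.

S -> d | PbW; P -> d | Pd | db | PbW | bdd; W -> b | d | Pd | db | PbW | SdS | bdd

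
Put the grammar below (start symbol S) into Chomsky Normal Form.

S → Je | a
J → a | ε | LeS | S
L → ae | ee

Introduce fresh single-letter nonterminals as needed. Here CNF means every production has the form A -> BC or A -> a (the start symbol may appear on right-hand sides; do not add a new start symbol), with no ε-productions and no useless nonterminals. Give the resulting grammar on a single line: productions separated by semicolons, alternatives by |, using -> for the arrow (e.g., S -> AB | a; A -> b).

Nullable: {J}; after ε-elimination: S -> a | e | Je; J -> S | a | LeS; L -> ae | ee.
After unit-elimination: S -> a | e | Je; J -> a | e | Je | LeS; L -> ae | ee.
TERM: introduce B -> a, A -> e and substitute in every rule of length ≥2.
BIN: J -> LAS becomes J -> LC, C -> AS.

S -> a | e | JA; A -> e; B -> a; C -> AS; J -> a | e | JA | LC; L -> AA | BA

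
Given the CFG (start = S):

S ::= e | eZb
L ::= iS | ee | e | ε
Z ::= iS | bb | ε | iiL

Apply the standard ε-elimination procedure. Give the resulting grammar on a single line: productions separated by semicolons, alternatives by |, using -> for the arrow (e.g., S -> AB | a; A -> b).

Nullable set: {L, Z}.
S -> eZb: Z nullable, giving eZb | eb.
Drop L -> ε.
Drop Z -> ε.
Z -> iiL: L nullable, giving ii | iiL.
Unchanged (no nullable symbols): S -> e; L -> e; L -> ee; L -> iS; Z -> bb; Z -> iS.

S -> e | eb | eZb; L -> e | ee | iS; Z -> bb | iS | ii | iiL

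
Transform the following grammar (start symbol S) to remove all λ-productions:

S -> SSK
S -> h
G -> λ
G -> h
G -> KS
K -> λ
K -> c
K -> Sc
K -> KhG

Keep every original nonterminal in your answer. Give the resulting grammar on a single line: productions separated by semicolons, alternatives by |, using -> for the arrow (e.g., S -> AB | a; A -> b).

S -> h | SS | SSK; G -> S | h | KS; K -> c | h | Kh | Sc | hG | KhG

Nullable set: {G, K}.
S -> SSK: K nullable, giving SS | SSK.
Drop G -> λ.
G -> KS: K nullable, giving KS | S.
Drop K -> λ.
K -> KhG: K, G nullable, giving Kh | KhG | h | hG.
Unchanged (no nullable symbols): S -> h; G -> h; K -> Sc; K -> c.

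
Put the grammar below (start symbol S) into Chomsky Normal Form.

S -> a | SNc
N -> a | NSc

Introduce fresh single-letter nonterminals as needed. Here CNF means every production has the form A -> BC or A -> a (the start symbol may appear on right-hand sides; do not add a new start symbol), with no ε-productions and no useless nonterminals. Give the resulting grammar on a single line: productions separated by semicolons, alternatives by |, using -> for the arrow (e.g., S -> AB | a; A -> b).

S -> a | SC; A -> c; B -> SA; C -> NA; N -> a | NB

No ε-productions.
No unit productions to eliminate.
TERM: introduce A -> c and substitute in every rule of length ≥2.
BIN: N -> NSA becomes N -> NB, B -> SA; S -> SNA becomes S -> SC, C -> NA.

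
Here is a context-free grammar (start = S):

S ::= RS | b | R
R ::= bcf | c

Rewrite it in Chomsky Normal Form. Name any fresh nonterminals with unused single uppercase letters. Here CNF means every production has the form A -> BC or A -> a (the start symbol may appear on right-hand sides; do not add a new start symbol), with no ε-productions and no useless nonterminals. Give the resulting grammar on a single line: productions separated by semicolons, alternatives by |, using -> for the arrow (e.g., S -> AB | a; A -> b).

No ε-productions.
After unit-elimination: S -> b | c | RS | bcf; R -> c | bcf.
TERM: introduce A -> b, B -> c, C -> f and substitute in every rule of length ≥2.
BIN: R -> ABC becomes R -> AD, D -> BC; S -> ABC becomes S -> AE, E -> BC.

S -> b | c | AE | RS; A -> b; B -> c; C -> f; D -> BC; E -> BC; R -> c | AD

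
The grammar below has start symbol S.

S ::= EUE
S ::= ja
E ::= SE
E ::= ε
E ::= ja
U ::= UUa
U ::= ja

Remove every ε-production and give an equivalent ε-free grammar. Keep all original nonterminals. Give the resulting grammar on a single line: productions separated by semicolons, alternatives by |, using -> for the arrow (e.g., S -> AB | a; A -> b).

Nullable set: {E}.
S -> EUE: E, E nullable, giving EU | EUE | U | UE.
Drop E -> ε.
E -> SE: E nullable, giving S | SE.
Unchanged (no nullable symbols): S -> ja; E -> ja; U -> UUa; U -> ja.

S -> U | EU | UE | ja | EUE; E -> S | SE | ja; U -> ja | UUa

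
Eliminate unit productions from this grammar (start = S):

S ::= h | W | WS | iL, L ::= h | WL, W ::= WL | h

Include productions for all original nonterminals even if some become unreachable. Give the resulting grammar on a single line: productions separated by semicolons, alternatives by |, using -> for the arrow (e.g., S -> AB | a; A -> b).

S -> h | WL | WS | iL; L -> h | WL; W -> h | WL

Unit productions: S->W.
Unit pairs (A ⇒* B via units): (S,W).
S: inherits non-unit rules of {S, W} → WL | WS | h | iL.
L: inherits non-unit rules of {L} → WL | h.
W: inherits non-unit rules of {W} → WL | h.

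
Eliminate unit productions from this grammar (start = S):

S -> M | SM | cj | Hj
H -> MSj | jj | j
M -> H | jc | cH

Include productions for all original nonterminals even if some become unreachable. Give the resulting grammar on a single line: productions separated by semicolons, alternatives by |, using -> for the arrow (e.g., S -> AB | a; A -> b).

S -> j | Hj | SM | cH | cj | jc | jj | MSj; H -> j | jj | MSj; M -> j | cH | jc | jj | MSj

Unit productions: M->H, S->M.
Unit pairs (A ⇒* B via units): (M,H), (S,H), (S,M).
S: inherits non-unit rules of {H, M, S} → Hj | MSj | SM | cH | cj | j | jc | jj.
H: inherits non-unit rules of {H} → MSj | j | jj.
M: inherits non-unit rules of {H, M} → MSj | cH | j | jc | jj.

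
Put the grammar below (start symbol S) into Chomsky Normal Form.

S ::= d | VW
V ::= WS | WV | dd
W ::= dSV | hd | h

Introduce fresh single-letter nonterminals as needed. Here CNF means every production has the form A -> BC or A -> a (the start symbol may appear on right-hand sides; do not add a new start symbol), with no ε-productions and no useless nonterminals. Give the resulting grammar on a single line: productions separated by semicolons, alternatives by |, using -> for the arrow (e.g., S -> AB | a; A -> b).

No ε-productions.
No unit productions to eliminate.
TERM: introduce A -> d, B -> h and substitute in every rule of length ≥2.
BIN: W -> ASV becomes W -> AC, C -> SV.

S -> d | VW; A -> d; B -> h; C -> SV; V -> AA | WS | WV; W -> h | AC | BA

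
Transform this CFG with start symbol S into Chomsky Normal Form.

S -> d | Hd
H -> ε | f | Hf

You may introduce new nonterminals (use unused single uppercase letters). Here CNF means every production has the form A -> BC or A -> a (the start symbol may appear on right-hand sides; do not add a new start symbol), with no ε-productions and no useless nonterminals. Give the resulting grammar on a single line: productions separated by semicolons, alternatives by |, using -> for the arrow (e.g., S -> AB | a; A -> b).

S -> d | HB; A -> f; B -> d; H -> f | HA

Nullable: {H}; after ε-elimination: S -> d | Hd; H -> f | Hf.
No unit productions to eliminate.
TERM: introduce B -> d, A -> f and substitute in every rule of length ≥2.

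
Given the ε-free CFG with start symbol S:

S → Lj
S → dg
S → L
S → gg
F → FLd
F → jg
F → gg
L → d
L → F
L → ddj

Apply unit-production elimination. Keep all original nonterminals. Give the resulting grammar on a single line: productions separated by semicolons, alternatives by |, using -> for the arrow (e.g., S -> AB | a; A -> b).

Unit productions: L->F, S->L.
Unit pairs (A ⇒* B via units): (L,F), (S,F), (S,L).
S: inherits non-unit rules of {F, L, S} → FLd | Lj | d | ddj | dg | gg | jg.
F: inherits non-unit rules of {F} → FLd | gg | jg.
L: inherits non-unit rules of {F, L} → FLd | d | ddj | gg | jg.

S -> d | Lj | dg | gg | jg | FLd | ddj; F -> gg | jg | FLd; L -> d | gg | jg | FLd | ddj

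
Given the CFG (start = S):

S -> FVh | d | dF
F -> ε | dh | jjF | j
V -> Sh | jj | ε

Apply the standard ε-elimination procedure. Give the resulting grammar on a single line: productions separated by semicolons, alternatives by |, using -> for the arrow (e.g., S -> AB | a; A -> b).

Nullable set: {F, V}.
S -> FVh: F, V nullable, giving FVh | Fh | Vh | h.
S -> dF: F nullable, giving d | dF.
Drop F -> ε.
F -> jjF: F nullable, giving jj | jjF.
Drop V -> ε.
Unchanged (no nullable symbols): S -> d; F -> dh; F -> j; V -> Sh; V -> jj.

S -> d | h | Fh | Vh | dF | FVh; F -> j | dh | jj | jjF; V -> Sh | jj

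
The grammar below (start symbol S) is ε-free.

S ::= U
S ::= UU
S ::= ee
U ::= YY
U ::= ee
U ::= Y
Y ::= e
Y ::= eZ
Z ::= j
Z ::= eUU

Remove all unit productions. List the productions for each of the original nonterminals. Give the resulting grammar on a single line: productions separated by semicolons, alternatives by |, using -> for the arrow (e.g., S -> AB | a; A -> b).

Unit productions: S->U, U->Y.
Unit pairs (A ⇒* B via units): (S,U), (S,Y), (U,Y).
S: inherits non-unit rules of {S, U, Y} → UU | YY | e | eZ | ee.
U: inherits non-unit rules of {U, Y} → YY | e | eZ | ee.
Y: inherits non-unit rules of {Y} → e | eZ.
Z: inherits non-unit rules of {Z} → eUU | j.

S -> e | UU | YY | eZ | ee; U -> e | YY | eZ | ee; Y -> e | eZ; Z -> j | eUU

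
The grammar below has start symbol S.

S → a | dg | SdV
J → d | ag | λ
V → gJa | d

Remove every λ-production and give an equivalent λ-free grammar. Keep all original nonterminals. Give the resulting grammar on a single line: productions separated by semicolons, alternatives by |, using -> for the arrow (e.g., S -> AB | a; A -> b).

Nullable set: {J}.
Drop J -> λ.
V -> gJa: J nullable, giving gJa | ga.
Unchanged (no nullable symbols): S -> SdV; S -> a; S -> dg; J -> ag; J -> d; V -> d.

S -> a | dg | SdV; J -> d | ag; V -> d | ga | gJa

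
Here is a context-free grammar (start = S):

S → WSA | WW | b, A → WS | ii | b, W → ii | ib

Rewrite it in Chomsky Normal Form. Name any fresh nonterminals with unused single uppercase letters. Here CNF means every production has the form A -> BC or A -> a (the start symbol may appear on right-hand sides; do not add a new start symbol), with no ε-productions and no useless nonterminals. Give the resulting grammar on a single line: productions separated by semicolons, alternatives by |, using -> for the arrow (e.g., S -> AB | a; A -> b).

No ε-productions.
No unit productions to eliminate.
TERM: introduce C -> b, B -> i and substitute in every rule of length ≥2.
BIN: S -> WSA becomes S -> WD, D -> SA.

S -> b | WD | WW; A -> b | BB | WS; B -> i; C -> b; D -> SA; W -> BB | BC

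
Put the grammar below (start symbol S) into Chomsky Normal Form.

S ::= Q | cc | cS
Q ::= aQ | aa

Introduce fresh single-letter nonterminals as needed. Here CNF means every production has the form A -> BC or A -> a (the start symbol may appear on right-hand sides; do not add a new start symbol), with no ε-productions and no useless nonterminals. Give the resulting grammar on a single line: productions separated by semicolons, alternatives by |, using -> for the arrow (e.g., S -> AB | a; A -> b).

S -> AA | AQ | BB | BS; A -> a; B -> c; Q -> AA | AQ

No ε-productions.
After unit-elimination: S -> aQ | aa | cS | cc; Q -> aQ | aa.
TERM: introduce A -> a, B -> c and substitute in every rule of length ≥2.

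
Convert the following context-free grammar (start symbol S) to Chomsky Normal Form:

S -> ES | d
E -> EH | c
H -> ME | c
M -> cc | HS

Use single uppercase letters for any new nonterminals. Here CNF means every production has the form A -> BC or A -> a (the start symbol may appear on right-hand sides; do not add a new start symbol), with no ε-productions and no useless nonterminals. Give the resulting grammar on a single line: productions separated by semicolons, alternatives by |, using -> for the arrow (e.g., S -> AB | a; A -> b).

No ε-productions.
No unit productions to eliminate.
TERM: introduce A -> c and substitute in every rule of length ≥2.

S -> d | ES; A -> c; E -> c | EH; H -> c | ME; M -> AA | HS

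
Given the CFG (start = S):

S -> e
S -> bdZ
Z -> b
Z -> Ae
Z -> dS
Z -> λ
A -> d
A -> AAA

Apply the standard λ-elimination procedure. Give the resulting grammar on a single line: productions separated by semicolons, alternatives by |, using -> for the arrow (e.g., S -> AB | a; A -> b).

Nullable set: {Z}.
S -> bdZ: Z nullable, giving bd | bdZ.
Drop Z -> λ.
Unchanged (no nullable symbols): S -> e; A -> AAA; A -> d; Z -> Ae; Z -> b; Z -> dS.

S -> e | bd | bdZ; A -> d | AAA; Z -> b | Ae | dS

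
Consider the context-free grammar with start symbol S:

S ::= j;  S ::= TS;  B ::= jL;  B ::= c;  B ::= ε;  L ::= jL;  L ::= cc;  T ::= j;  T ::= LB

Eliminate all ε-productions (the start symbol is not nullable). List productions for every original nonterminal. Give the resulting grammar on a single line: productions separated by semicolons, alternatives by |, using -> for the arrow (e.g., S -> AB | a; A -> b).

Nullable set: {B}.
Drop B -> ε.
T -> LB: B nullable, giving L | LB.
Unchanged (no nullable symbols): S -> TS; S -> j; B -> c; B -> jL; L -> cc; L -> jL; T -> j.

S -> j | TS; B -> c | jL; L -> cc | jL; T -> L | j | LB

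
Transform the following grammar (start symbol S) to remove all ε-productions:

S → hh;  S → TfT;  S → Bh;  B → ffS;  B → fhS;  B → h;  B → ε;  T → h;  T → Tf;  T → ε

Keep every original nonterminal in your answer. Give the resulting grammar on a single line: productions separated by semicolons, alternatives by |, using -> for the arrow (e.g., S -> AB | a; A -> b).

S -> f | h | Bh | Tf | fT | hh | TfT; B -> h | ffS | fhS; T -> f | h | Tf

Nullable set: {B, T}.
S -> Bh: B nullable, giving Bh | h.
S -> TfT: T, T nullable, giving Tf | TfT | f | fT.
Drop B -> ε.
Drop T -> ε.
T -> Tf: T nullable, giving Tf | f.
Unchanged (no nullable symbols): S -> hh; B -> ffS; B -> fhS; B -> h; T -> h.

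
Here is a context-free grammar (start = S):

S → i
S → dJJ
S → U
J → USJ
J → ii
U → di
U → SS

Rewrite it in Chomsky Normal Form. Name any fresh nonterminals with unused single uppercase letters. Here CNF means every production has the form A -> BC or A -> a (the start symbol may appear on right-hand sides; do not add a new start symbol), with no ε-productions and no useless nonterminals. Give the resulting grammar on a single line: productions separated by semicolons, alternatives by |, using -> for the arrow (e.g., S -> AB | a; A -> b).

S -> i | BA | BD | SS; A -> i; B -> d; C -> SJ; D -> JJ; J -> AA | UC; U -> BA | SS

No ε-productions.
After unit-elimination: S -> i | SS | di | dJJ; J -> ii | USJ; U -> SS | di.
TERM: introduce B -> d, A -> i and substitute in every rule of length ≥2.
BIN: J -> USJ becomes J -> UC, C -> SJ; S -> BJJ becomes S -> BD, D -> JJ.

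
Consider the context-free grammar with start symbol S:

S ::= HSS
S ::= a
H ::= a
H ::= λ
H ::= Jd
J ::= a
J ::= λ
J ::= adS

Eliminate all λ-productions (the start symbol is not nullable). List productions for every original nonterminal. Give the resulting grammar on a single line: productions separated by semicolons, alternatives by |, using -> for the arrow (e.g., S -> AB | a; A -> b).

Nullable set: {H, J}.
S -> HSS: H nullable, giving HSS | SS.
Drop H -> λ.
H -> Jd: J nullable, giving Jd | d.
Drop J -> λ.
Unchanged (no nullable symbols): S -> a; H -> a; J -> a; J -> adS.

S -> a | SS | HSS; H -> a | d | Jd; J -> a | adS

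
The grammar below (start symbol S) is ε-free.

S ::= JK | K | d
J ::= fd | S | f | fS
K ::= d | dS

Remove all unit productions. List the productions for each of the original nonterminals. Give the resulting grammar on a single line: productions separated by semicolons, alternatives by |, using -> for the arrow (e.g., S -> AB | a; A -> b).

Unit productions: J->S, S->K.
Unit pairs (A ⇒* B via units): (J,K), (J,S), (S,K).
S: inherits non-unit rules of {K, S} → JK | d | dS.
J: inherits non-unit rules of {J, K, S} → JK | d | dS | f | fS | fd.
K: inherits non-unit rules of {K} → d | dS.

S -> d | JK | dS; J -> d | f | JK | dS | fS | fd; K -> d | dS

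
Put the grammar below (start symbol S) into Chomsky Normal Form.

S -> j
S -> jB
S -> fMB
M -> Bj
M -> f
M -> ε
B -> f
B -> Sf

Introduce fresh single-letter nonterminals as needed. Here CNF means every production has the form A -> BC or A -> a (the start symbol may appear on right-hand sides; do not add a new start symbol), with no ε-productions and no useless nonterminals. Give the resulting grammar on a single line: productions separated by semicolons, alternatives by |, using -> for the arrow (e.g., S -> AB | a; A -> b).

S -> j | AB | AD | CB; A -> f; B -> f | SA; C -> j; D -> MB; M -> f | BC

Nullable: {M}; after ε-elimination: S -> j | fB | jB | fMB; B -> f | Sf; M -> f | Bj.
No unit productions to eliminate.
TERM: introduce A -> f, C -> j and substitute in every rule of length ≥2.
BIN: S -> AMB becomes S -> AD, D -> MB.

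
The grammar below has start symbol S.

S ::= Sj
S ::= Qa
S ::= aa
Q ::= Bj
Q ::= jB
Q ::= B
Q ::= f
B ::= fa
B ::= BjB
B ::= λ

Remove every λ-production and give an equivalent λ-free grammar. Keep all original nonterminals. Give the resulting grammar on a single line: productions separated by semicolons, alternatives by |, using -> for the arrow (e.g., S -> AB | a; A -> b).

S -> a | Qa | Sj | aa; B -> j | Bj | fa | jB | BjB; Q -> B | f | j | Bj | jB

Nullable set: {B, Q}.
S -> Qa: Q nullable, giving Qa | a.
Drop B -> λ.
B -> BjB: B, B nullable, giving Bj | BjB | j | jB.
Q -> B: B nullable, giving B.
Q -> Bj: B nullable, giving Bj | j.
Q -> jB: B nullable, giving j | jB.
Unchanged (no nullable symbols): S -> Sj; S -> aa; B -> fa; Q -> f.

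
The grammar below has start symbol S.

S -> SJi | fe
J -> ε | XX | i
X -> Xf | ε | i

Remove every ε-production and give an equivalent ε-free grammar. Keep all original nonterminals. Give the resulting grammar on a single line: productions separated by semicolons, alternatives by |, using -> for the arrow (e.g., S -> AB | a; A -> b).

Nullable set: {J, X}.
S -> SJi: J nullable, giving SJi | Si.
Drop J -> ε.
J -> XX: X, X nullable, giving X | XX.
Drop X -> ε.
X -> Xf: X nullable, giving Xf | f.
Unchanged (no nullable symbols): S -> fe; J -> i; X -> i.

S -> Si | fe | SJi; J -> X | i | XX; X -> f | i | Xf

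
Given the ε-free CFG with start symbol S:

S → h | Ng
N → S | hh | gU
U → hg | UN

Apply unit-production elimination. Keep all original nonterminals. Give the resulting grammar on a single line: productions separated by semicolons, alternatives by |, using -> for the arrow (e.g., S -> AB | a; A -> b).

S -> h | Ng; N -> h | Ng | gU | hh; U -> UN | hg

Unit productions: N->S.
Unit pairs (A ⇒* B via units): (N,S).
S: inherits non-unit rules of {S} → Ng | h.
N: inherits non-unit rules of {N, S} → Ng | gU | h | hh.
U: inherits non-unit rules of {U} → UN | hg.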